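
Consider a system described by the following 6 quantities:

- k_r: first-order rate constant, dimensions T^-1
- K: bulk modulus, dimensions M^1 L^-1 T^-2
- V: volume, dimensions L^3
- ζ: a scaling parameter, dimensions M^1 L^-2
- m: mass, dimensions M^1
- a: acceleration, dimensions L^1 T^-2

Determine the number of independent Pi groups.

There are 6 variables and 3 base dimensions (M, L, T).
The dimension matrix has rank 3.
Independent dimensionless groups: 6 − 3 = 3.

3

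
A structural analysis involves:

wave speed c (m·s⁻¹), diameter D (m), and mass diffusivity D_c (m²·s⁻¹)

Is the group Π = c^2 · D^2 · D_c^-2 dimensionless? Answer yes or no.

Sum the exponent of each base dimension across the product:
  L: 2·[c]_L + 2·[D]_L − 2·[D_c]_L = 2·(1) + 2·(1) − 2·(2) = 0
  T: 2·[c]_T + 2·[D]_T − 2·[D_c]_T = 2·(-1) + 2·(0) − 2·(-1) = 0
All base exponents vanish — dimensionless.

yes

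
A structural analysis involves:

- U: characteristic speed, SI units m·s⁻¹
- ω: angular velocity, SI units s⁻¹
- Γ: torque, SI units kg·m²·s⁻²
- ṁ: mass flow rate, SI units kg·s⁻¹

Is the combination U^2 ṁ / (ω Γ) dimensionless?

Sum the exponent of each base dimension across the product:
  M: 2·[U]_M − [ω]_M − [Γ]_M + [ṁ]_M = 2·(0) − (0) − (1) + (1) = 0
  L: 2·[U]_L − [ω]_L − [Γ]_L + [ṁ]_L = 2·(1) − (0) − (2) + (0) = 0
  T: 2·[U]_T − [ω]_T − [Γ]_T + [ṁ]_T = 2·(-1) − (-1) − (-2) + (-1) = 0
All base exponents vanish — dimensionless.

yes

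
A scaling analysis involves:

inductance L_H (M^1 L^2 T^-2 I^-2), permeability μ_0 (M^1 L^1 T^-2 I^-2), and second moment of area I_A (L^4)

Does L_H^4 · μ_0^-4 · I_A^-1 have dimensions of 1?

Sum the exponent of each base dimension across the product:
  M: 4·[L_H]_M − 4·[μ_0]_M − [I_A]_M = 4·(1) − 4·(1) − (0) = 0
  L: 4·[L_H]_L − 4·[μ_0]_L − [I_A]_L = 4·(2) − 4·(1) − (4) = 0
  T: 4·[L_H]_T − 4·[μ_0]_T − [I_A]_T = 4·(-2) − 4·(-2) − (0) = 0
  I: 4·[L_H]_I − 4·[μ_0]_I − [I_A]_I = 4·(-2) − 4·(-2) − (0) = 0
All base exponents vanish — dimensionless.

yes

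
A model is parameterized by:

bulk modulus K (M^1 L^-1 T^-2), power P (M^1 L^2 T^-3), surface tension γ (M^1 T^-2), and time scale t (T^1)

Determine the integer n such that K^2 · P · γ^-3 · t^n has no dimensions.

Balance the T exponent: (1)·n from t, plus 2·(-2) + (-3) − 3·(-2) = -1 from the rest, must sum to zero.
n − 1 = 0, so n = 1.

1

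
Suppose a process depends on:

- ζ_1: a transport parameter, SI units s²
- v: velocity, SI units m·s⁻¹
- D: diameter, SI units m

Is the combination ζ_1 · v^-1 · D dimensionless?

Sum the exponent of each base dimension across the product:
  L: [ζ_1]_L − [v]_L + [D]_L = (0) − (1) + (1) = 0
  T: [ζ_1]_T − [v]_T + [D]_T = (2) − (-1) + (0) = 3
Net dimensions [T³] ≠ [1] — not dimensionless.

no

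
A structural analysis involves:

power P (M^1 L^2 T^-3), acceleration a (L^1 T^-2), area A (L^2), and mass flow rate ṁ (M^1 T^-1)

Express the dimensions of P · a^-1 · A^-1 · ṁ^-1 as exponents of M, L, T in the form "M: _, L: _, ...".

Collect each base-dimension exponent across the product:
  M: (1) − (0) − (0) − (1) = 0
  L: (2) − (1) − (2) − (0) = -1
  T: (-3) − (-2) − (0) − (-1) = 0
So the dimensions are [L⁻¹].

M: 0, L: -1, T: 0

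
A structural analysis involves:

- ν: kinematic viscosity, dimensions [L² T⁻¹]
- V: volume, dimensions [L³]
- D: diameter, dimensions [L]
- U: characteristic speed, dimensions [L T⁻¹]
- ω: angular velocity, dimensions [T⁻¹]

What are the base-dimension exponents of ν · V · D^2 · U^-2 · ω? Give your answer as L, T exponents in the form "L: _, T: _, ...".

L: 5, T: 0

Collect each base-dimension exponent across the product:
  L: (2) + (3) + 2·(1) − 2·(1) + (0) = 5
  T: (-1) + (0) + 2·(0) − 2·(-1) + (-1) = 0
So the dimensions are [L⁵].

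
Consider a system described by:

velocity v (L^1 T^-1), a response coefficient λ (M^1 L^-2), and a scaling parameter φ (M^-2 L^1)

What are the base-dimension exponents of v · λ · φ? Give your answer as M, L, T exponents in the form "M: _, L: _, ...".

Collect each base-dimension exponent across the product:
  M: (0) + (1) + (-2) = -1
  L: (1) + (-2) + (1) = 0
  T: (-1) + (0) + (0) = -1
So the dimensions are [M⁻¹ T⁻¹].

M: -1, L: 0, T: -1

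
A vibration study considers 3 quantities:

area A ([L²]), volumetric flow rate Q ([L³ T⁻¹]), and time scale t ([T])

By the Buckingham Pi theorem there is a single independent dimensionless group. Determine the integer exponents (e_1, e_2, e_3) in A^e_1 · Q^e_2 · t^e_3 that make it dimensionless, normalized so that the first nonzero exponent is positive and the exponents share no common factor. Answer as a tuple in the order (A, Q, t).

(3, -2, -2)

L: e_1·(2) + e_2·(3) + e_3·(0) = 0
T: e_1·(0) + e_2·(-1) + e_3·(1) = 0
Solving this homogeneous linear system for the smallest-integer solution (first nonzero entry positive) gives (3, -2, -2).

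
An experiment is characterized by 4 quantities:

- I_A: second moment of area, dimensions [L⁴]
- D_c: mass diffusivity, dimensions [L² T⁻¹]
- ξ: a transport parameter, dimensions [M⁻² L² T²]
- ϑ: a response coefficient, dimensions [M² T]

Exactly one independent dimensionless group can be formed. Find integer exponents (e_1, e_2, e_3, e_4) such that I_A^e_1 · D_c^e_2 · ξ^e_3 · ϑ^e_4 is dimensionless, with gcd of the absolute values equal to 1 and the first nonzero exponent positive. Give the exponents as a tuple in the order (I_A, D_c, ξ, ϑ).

(2, -3, -1, -1)

M: e_1·(0) + e_2·(0) + e_3·(-2) + e_4·(2) = 0
L: e_1·(4) + e_2·(2) + e_3·(2) + e_4·(0) = 0
T: e_1·(0) + e_2·(-1) + e_3·(2) + e_4·(1) = 0
Solving this homogeneous linear system for the smallest-integer solution (first nonzero entry positive) gives (2, -3, -1, -1).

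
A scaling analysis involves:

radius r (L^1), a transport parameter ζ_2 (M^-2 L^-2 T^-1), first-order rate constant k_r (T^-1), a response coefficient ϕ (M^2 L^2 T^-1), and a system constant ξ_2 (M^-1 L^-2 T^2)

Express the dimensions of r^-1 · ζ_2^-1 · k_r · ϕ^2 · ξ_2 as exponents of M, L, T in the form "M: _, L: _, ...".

Collect each base-dimension exponent across the product:
  M: −(0) − (-2) + (0) + 2·(2) + (-1) = 5
  L: −(1) − (-2) + (0) + 2·(2) + (-2) = 3
  T: −(0) − (-1) + (-1) + 2·(-1) + (2) = 0
So the dimensions are [M⁵ L³].

M: 5, L: 3, T: 0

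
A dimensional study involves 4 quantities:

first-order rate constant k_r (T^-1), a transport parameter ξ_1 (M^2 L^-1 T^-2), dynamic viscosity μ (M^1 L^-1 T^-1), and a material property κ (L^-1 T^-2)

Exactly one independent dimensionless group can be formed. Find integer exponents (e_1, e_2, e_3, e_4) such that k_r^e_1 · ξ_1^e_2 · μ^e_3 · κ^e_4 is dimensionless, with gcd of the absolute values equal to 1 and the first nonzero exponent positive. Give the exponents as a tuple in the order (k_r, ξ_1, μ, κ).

M: e_1·(0) + e_2·(2) + e_3·(1) + e_4·(0) = 0
L: e_1·(0) + e_2·(-1) + e_3·(-1) + e_4·(-1) = 0
T: e_1·(-1) + e_2·(-2) + e_3·(-1) + e_4·(-2) = 0
Solving this homogeneous linear system for the smallest-integer solution (first nonzero entry positive) gives (2, -1, 2, -1).

(2, -1, 2, -1)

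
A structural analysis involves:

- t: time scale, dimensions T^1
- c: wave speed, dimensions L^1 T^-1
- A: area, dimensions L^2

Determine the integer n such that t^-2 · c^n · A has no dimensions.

-2

Balance the L exponent: (1)·n from c, plus −2·(0) + (2) = 2 from the rest, must sum to zero.
n + 2 = 0, so n = -2.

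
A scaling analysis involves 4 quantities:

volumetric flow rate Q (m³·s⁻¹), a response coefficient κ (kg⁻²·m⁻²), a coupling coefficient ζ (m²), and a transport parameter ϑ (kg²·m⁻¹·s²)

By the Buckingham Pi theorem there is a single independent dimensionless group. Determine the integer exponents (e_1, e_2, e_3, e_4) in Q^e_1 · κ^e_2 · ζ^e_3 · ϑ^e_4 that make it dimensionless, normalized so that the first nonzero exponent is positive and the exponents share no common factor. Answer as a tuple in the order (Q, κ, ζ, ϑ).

M: e_1·(0) + e_2·(-2) + e_3·(0) + e_4·(2) = 0
L: e_1·(3) + e_2·(-2) + e_3·(2) + e_4·(-1) = 0
T: e_1·(-1) + e_2·(0) + e_3·(0) + e_4·(2) = 0
Solving this homogeneous linear system for the smallest-integer solution (first nonzero entry positive) gives (4, 2, -3, 2).

(4, 2, -3, 2)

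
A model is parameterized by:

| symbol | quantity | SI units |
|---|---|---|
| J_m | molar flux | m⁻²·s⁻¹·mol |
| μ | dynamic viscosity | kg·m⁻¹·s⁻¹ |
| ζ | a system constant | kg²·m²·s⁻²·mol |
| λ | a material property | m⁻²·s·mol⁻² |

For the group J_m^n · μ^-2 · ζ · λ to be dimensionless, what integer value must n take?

Balance the L exponent: (-2)·n from J_m, plus −2·(-1) + (2) + (-2) = 2 from the rest, must sum to zero.
-2n + 2 = 0, so n = 1.

1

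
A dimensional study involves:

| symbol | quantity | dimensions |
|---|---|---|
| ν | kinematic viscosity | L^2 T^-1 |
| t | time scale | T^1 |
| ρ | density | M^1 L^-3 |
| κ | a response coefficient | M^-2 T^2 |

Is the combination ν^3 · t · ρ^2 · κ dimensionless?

yes

Sum the exponent of each base dimension across the product:
  M: 3·[ν]_M + [t]_M + 2·[ρ]_M + [κ]_M = 3·(0) + (0) + 2·(1) + (-2) = 0
  L: 3·[ν]_L + [t]_L + 2·[ρ]_L + [κ]_L = 3·(2) + (0) + 2·(-3) + (0) = 0
  T: 3·[ν]_T + [t]_T + 2·[ρ]_T + [κ]_T = 3·(-1) + (1) + 2·(0) + (2) = 0
All base exponents vanish — dimensionless.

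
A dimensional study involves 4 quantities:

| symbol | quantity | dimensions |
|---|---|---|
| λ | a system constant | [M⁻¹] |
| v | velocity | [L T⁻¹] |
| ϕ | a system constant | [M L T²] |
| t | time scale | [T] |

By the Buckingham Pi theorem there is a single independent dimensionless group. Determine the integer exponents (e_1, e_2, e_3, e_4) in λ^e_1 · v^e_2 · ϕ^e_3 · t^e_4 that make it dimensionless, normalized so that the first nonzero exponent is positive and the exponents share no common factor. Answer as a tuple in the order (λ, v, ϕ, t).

(1, -1, 1, -3)

M: e_1·(-1) + e_2·(0) + e_3·(1) + e_4·(0) = 0
L: e_1·(0) + e_2·(1) + e_3·(1) + e_4·(0) = 0
T: e_1·(0) + e_2·(-1) + e_3·(2) + e_4·(1) = 0
Solving this homogeneous linear system for the smallest-integer solution (first nonzero entry positive) gives (1, -1, 1, -3).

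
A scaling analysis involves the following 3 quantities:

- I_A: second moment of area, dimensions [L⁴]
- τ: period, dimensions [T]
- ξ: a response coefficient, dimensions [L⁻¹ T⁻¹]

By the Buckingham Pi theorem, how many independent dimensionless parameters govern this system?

There are 3 variables and 2 base dimensions (L, T).
The dimension matrix has rank 2.
Independent dimensionless groups: 3 − 2 = 1.

1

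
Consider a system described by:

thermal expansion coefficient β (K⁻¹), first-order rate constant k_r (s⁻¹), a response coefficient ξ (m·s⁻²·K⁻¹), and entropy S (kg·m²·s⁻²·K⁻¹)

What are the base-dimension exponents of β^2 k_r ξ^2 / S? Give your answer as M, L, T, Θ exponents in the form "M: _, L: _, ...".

M: -1, L: 0, T: -3, Θ: -3

Collect each base-dimension exponent across the product:
  M: 2·(0) + (0) + 2·(0) − (1) = -1
  L: 2·(0) + (0) + 2·(1) − (2) = 0
  T: 2·(0) + (-1) + 2·(-2) − (-2) = -3
  Θ: 2·(-1) + (0) + 2·(-1) − (-1) = -3
So the dimensions are [M⁻¹ T⁻³ Θ⁻³].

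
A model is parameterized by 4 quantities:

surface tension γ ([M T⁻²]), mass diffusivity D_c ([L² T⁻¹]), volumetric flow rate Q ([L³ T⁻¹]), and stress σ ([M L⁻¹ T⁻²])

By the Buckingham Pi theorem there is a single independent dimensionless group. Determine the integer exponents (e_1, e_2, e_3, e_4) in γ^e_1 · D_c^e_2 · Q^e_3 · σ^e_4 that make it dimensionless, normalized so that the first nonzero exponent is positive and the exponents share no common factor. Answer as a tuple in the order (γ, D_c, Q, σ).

M: e_1·(1) + e_2·(0) + e_3·(0) + e_4·(1) = 0
L: e_1·(0) + e_2·(2) + e_3·(3) + e_4·(-1) = 0
T: e_1·(-2) + e_2·(-1) + e_3·(-1) + e_4·(-2) = 0
Solving this homogeneous linear system for the smallest-integer solution (first nonzero entry positive) gives (1, 1, -1, -1).

(1, 1, -1, -1)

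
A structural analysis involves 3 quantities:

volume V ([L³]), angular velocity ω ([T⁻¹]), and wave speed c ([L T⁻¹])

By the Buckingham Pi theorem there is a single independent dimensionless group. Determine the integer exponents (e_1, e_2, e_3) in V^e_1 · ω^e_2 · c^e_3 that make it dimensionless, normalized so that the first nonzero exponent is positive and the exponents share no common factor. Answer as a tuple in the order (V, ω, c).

(1, 3, -3)

L: e_1·(3) + e_2·(0) + e_3·(1) = 0
T: e_1·(0) + e_2·(-1) + e_3·(-1) = 0
Solving this homogeneous linear system for the smallest-integer solution (first nonzero entry positive) gives (1, 3, -3).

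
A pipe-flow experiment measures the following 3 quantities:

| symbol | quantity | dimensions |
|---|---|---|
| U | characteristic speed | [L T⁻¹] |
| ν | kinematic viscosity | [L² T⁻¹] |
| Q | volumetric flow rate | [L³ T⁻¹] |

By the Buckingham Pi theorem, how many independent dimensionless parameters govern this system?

There are 3 variables and 2 base dimensions (L, T).
The dimension matrix has rank 2.
Independent dimensionless groups: 3 − 2 = 1.

1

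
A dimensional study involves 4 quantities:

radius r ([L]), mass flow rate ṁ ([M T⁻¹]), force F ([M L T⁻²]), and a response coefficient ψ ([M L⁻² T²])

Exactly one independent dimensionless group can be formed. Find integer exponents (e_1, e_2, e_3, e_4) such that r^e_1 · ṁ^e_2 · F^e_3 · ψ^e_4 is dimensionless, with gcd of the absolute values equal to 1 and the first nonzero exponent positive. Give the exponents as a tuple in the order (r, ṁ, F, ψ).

M: e_1·(0) + e_2·(1) + e_3·(1) + e_4·(1) = 0
L: e_1·(1) + e_2·(0) + e_3·(1) + e_4·(-2) = 0
T: e_1·(0) + e_2·(-1) + e_3·(-2) + e_4·(2) = 0
Solving this homogeneous linear system for the smallest-integer solution (first nonzero entry positive) gives (1, 4, -3, -1).

(1, 4, -3, -1)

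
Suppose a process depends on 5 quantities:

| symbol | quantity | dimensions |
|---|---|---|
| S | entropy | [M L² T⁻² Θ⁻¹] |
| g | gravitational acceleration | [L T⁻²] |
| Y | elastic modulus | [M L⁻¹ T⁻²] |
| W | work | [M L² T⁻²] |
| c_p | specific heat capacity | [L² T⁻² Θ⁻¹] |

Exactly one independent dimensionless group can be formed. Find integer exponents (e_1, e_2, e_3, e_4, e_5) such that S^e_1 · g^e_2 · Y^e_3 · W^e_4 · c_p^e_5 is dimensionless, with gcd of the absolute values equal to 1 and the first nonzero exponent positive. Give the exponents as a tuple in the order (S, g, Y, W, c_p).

(3, 3, -1, -2, -3)

M: e_1·(1) + e_2·(0) + e_3·(1) + e_4·(1) + e_5·(0) = 0
L: e_1·(2) + e_2·(1) + e_3·(-1) + e_4·(2) + e_5·(2) = 0
T: e_1·(-2) + e_2·(-2) + e_3·(-2) + e_4·(-2) + e_5·(-2) = 0
Θ: e_1·(-1) + e_2·(0) + e_3·(0) + e_4·(0) + e_5·(-1) = 0
Solving this homogeneous linear system for the smallest-integer solution (first nonzero entry positive) gives (3, 3, -1, -2, -3).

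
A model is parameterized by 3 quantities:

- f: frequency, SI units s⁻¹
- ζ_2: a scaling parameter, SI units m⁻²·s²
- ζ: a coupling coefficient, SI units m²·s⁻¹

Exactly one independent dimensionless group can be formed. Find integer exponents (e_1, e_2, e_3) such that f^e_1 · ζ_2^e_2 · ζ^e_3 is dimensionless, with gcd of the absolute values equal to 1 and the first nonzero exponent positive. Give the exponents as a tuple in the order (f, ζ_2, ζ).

L: e_1·(0) + e_2·(-2) + e_3·(2) = 0
T: e_1·(-1) + e_2·(2) + e_3·(-1) = 0
Solving this homogeneous linear system for the smallest-integer solution (first nonzero entry positive) gives (1, 1, 1).

(1, 1, 1)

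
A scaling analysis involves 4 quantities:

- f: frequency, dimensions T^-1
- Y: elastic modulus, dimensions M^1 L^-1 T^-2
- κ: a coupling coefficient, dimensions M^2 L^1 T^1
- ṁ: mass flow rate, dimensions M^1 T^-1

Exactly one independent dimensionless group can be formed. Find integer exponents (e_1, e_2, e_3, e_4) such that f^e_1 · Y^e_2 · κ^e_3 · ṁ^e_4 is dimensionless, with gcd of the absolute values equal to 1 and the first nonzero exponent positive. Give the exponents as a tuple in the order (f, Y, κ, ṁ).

(2, 1, 1, -3)

M: e_1·(0) + e_2·(1) + e_3·(2) + e_4·(1) = 0
L: e_1·(0) + e_2·(-1) + e_3·(1) + e_4·(0) = 0
T: e_1·(-1) + e_2·(-2) + e_3·(1) + e_4·(-1) = 0
Solving this homogeneous linear system for the smallest-integer solution (first nonzero entry positive) gives (2, 1, 1, -3).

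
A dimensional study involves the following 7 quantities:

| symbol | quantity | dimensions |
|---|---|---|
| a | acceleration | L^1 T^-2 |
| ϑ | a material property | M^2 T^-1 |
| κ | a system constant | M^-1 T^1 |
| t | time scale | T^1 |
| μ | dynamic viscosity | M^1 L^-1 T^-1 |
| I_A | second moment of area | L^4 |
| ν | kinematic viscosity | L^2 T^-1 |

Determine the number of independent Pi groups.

4

There are 7 variables and 3 base dimensions (M, L, T).
The dimension matrix has rank 3.
Independent dimensionless groups: 7 − 3 = 4.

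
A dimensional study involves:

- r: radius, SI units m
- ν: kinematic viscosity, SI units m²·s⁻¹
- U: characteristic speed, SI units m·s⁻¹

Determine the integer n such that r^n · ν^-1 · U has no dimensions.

1

Balance the L exponent: (1)·n from r, plus −(2) + (1) = -1 from the rest, must sum to zero.
n − 1 = 0, so n = 1.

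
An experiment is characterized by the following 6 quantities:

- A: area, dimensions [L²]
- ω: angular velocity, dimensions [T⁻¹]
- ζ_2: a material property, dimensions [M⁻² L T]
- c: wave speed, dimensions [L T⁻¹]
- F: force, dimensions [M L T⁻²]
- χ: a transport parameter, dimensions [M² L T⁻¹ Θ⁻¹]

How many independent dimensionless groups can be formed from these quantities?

There are 6 variables and 4 base dimensions (M, L, T, Θ).
The dimension matrix has rank 4.
Independent dimensionless groups: 6 − 4 = 2.

2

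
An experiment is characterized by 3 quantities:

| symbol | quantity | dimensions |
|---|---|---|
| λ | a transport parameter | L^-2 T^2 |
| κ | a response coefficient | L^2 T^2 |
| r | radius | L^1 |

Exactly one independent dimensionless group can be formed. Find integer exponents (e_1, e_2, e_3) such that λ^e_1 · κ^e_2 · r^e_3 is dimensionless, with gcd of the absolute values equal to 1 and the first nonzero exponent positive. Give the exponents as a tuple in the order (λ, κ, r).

L: e_1·(-2) + e_2·(2) + e_3·(1) = 0
T: e_1·(2) + e_2·(2) + e_3·(0) = 0
Solving this homogeneous linear system for the smallest-integer solution (first nonzero entry positive) gives (1, -1, 4).

(1, -1, 4)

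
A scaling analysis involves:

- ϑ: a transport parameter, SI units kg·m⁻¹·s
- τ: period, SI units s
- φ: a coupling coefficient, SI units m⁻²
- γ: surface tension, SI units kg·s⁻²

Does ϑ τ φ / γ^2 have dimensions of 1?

no

Sum the exponent of each base dimension across the product:
  M: [ϑ]_M + [τ]_M + [φ]_M − 2·[γ]_M = (1) + (0) + (0) − 2·(1) = -1
  L: [ϑ]_L + [τ]_L + [φ]_L − 2·[γ]_L = (-1) + (0) + (-2) − 2·(0) = -3
  T: [ϑ]_T + [τ]_T + [φ]_T − 2·[γ]_T = (1) + (1) + (0) − 2·(-2) = 6
Net dimensions [M⁻¹ L⁻³ T⁶] ≠ [1] — not dimensionless.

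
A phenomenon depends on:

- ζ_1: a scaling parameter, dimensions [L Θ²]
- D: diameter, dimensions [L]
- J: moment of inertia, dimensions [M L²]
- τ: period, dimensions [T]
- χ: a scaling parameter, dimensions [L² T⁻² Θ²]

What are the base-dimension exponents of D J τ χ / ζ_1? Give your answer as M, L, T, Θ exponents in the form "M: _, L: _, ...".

Collect each base-dimension exponent across the product:
  M: −(0) + (0) + (1) + (0) + (0) = 1
  L: −(1) + (1) + (2) + (0) + (2) = 4
  T: −(0) + (0) + (0) + (1) + (-2) = -1
  Θ: −(2) + (0) + (0) + (0) + (2) = 0
So the dimensions are [M L⁴ T⁻¹].

M: 1, L: 4, T: -1, Θ: 0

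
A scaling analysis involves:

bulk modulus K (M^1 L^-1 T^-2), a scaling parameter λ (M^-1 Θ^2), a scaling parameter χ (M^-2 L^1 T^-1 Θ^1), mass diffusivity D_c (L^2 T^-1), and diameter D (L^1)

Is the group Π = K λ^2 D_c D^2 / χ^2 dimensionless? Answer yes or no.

Sum the exponent of each base dimension across the product:
  M: [K]_M + 2·[λ]_M − 2·[χ]_M + [D_c]_M + 2·[D]_M = (1) + 2·(-1) − 2·(-2) + (0) + 2·(0) = 3
  L: [K]_L + 2·[λ]_L − 2·[χ]_L + [D_c]_L + 2·[D]_L = (-1) + 2·(0) − 2·(1) + (2) + 2·(1) = 1
  T: [K]_T + 2·[λ]_T − 2·[χ]_T + [D_c]_T + 2·[D]_T = (-2) + 2·(0) − 2·(-1) + (-1) + 2·(0) = -1
  Θ: [K]_Θ + 2·[λ]_Θ − 2·[χ]_Θ + [D_c]_Θ + 2·[D]_Θ = (0) + 2·(2) − 2·(1) + (0) + 2·(0) = 2
Net dimensions [M³ L T⁻¹ Θ²] ≠ [1] — not dimensionless.

no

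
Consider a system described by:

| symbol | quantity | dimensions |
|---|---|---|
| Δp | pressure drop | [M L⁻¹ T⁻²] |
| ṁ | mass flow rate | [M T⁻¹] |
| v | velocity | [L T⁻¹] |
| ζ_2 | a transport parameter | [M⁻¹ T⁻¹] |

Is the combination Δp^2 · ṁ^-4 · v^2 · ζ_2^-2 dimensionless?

Sum the exponent of each base dimension across the product:
  M: 2·[Δp]_M − 4·[ṁ]_M + 2·[v]_M − 2·[ζ_2]_M = 2·(1) − 4·(1) + 2·(0) − 2·(-1) = 0
  L: 2·[Δp]_L − 4·[ṁ]_L + 2·[v]_L − 2·[ζ_2]_L = 2·(-1) − 4·(0) + 2·(1) − 2·(0) = 0
  T: 2·[Δp]_T − 4·[ṁ]_T + 2·[v]_T − 2·[ζ_2]_T = 2·(-2) − 4·(-1) + 2·(-1) − 2·(-1) = 0
All base exponents vanish — dimensionless.

yes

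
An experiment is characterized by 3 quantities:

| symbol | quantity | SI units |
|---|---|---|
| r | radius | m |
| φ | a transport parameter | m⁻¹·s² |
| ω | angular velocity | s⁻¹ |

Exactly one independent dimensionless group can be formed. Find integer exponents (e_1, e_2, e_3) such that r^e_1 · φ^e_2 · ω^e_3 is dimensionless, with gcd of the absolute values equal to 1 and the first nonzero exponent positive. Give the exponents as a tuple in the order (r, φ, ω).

(1, 1, 2)

L: e_1·(1) + e_2·(-1) + e_3·(0) = 0
T: e_1·(0) + e_2·(2) + e_3·(-1) = 0
Solving this homogeneous linear system for the smallest-integer solution (first nonzero entry positive) gives (1, 1, 2).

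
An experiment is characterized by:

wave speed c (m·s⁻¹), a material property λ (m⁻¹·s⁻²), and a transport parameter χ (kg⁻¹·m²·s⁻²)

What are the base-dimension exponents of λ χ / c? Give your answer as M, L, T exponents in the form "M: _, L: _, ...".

Collect each base-dimension exponent across the product:
  M: −(0) + (0) + (-1) = -1
  L: −(1) + (-1) + (2) = 0
  T: −(-1) + (-2) + (-2) = -3
So the dimensions are [M⁻¹ T⁻³].

M: -1, L: 0, T: -3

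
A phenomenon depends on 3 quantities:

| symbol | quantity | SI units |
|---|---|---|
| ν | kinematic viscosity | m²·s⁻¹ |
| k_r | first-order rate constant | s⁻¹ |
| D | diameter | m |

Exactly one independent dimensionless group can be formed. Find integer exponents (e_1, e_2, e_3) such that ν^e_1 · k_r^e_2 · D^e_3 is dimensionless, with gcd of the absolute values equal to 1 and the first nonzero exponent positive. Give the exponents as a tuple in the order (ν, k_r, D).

L: e_1·(2) + e_2·(0) + e_3·(1) = 0
T: e_1·(-1) + e_2·(-1) + e_3·(0) = 0
Solving this homogeneous linear system for the smallest-integer solution (first nonzero entry positive) gives (1, -1, -2).

(1, -1, -2)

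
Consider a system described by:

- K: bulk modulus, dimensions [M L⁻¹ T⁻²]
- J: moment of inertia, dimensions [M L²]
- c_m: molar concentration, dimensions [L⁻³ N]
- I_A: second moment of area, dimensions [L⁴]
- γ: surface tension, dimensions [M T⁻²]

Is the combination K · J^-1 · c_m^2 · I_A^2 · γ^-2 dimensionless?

Sum the exponent of each base dimension across the product:
  M: [K]_M − [J]_M + 2·[c_m]_M + 2·[I_A]_M − 2·[γ]_M = (1) − (1) + 2·(0) + 2·(0) − 2·(1) = -2
  L: [K]_L − [J]_L + 2·[c_m]_L + 2·[I_A]_L − 2·[γ]_L = (-1) − (2) + 2·(-3) + 2·(4) − 2·(0) = -1
  T: [K]_T − [J]_T + 2·[c_m]_T + 2·[I_A]_T − 2·[γ]_T = (-2) − (0) + 2·(0) + 2·(0) − 2·(-2) = 2
  N: [K]_N − [J]_N + 2·[c_m]_N + 2·[I_A]_N − 2·[γ]_N = (0) − (0) + 2·(1) + 2·(0) − 2·(0) = 2
Net dimensions [M⁻² L⁻¹ T² N²] ≠ [1] — not dimensionless.

no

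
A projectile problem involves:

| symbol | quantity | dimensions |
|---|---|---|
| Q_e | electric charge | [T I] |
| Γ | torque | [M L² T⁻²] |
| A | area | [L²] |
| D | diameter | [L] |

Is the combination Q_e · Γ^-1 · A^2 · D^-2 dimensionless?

no

Sum the exponent of each base dimension across the product:
  M: [Q_e]_M − [Γ]_M + 2·[A]_M − 2·[D]_M = (0) − (1) + 2·(0) − 2·(0) = -1
  L: [Q_e]_L − [Γ]_L + 2·[A]_L − 2·[D]_L = (0) − (2) + 2·(2) − 2·(1) = 0
  T: [Q_e]_T − [Γ]_T + 2·[A]_T − 2·[D]_T = (1) − (-2) + 2·(0) − 2·(0) = 3
  I: [Q_e]_I − [Γ]_I + 2·[A]_I − 2·[D]_I = (1) − (0) + 2·(0) − 2·(0) = 1
Net dimensions [M⁻¹ T³ I] ≠ [1] — not dimensionless.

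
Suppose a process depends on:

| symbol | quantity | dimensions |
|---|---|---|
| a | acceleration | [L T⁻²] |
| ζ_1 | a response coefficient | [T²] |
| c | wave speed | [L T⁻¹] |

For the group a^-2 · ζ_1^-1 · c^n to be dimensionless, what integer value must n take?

Balance the L exponent: (1)·n from c, plus −2·(1) − (0) = -2 from the rest, must sum to zero.
n − 2 = 0, so n = 2.

2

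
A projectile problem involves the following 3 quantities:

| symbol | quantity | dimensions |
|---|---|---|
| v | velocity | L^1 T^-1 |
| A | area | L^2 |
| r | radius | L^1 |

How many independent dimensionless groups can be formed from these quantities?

There are 3 variables and 2 base dimensions (L, T).
The dimension matrix has rank 2.
Independent dimensionless groups: 3 − 2 = 1.

1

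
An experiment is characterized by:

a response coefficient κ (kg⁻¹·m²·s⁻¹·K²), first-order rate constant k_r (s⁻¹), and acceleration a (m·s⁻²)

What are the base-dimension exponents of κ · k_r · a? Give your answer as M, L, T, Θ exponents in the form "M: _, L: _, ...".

M: -1, L: 3, T: -4, Θ: 2

Collect each base-dimension exponent across the product:
  M: (-1) + (0) + (0) = -1
  L: (2) + (0) + (1) = 3
  T: (-1) + (-1) + (-2) = -4
  Θ: (2) + (0) + (0) = 2
So the dimensions are [M⁻¹ L³ T⁻⁴ Θ²].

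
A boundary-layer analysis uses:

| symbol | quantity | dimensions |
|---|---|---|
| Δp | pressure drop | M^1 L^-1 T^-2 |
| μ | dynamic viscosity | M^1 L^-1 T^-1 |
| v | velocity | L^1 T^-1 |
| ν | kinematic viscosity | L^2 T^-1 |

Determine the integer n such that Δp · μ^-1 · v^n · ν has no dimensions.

-2

Balance the L exponent: (1)·n from v, plus (-1) − (-1) + (2) = 2 from the rest, must sum to zero.
n + 2 = 0, so n = -2.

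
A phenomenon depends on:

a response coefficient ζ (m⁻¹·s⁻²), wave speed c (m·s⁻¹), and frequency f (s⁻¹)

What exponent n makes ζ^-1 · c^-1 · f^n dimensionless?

Balance the T exponent: (-1)·n from f, plus −(-2) − (-1) = 3 from the rest, must sum to zero.
−n + 3 = 0, so n = 3.

3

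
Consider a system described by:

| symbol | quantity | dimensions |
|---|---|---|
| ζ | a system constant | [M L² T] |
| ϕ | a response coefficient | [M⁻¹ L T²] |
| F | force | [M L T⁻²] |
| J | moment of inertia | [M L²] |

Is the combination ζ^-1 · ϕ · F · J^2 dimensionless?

no

Sum the exponent of each base dimension across the product:
  M: −[ζ]_M + [ϕ]_M + [F]_M + 2·[J]_M = −(1) + (-1) + (1) + 2·(1) = 1
  L: −[ζ]_L + [ϕ]_L + [F]_L + 2·[J]_L = −(2) + (1) + (1) + 2·(2) = 4
  T: −[ζ]_T + [ϕ]_T + [F]_T + 2·[J]_T = −(1) + (2) + (-2) + 2·(0) = -1
Net dimensions [M L⁴ T⁻¹] ≠ [1] — not dimensionless.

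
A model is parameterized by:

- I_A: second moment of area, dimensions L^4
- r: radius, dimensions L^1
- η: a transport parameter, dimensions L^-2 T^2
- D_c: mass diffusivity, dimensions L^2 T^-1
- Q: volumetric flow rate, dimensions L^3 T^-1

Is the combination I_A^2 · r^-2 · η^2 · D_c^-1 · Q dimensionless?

Sum the exponent of each base dimension across the product:
  L: 2·[I_A]_L − 2·[r]_L + 2·[η]_L − [D_c]_L + [Q]_L = 2·(4) − 2·(1) + 2·(-2) − (2) + (3) = 3
  T: 2·[I_A]_T − 2·[r]_T + 2·[η]_T − [D_c]_T + [Q]_T = 2·(0) − 2·(0) + 2·(2) − (-1) + (-1) = 4
Net dimensions [L³ T⁴] ≠ [1] — not dimensionless.

no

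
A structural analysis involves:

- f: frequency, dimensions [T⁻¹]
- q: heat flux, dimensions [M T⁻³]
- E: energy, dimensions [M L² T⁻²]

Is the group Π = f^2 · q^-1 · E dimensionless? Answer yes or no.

no

Sum the exponent of each base dimension across the product:
  M: 2·[f]_M − [q]_M + [E]_M = 2·(0) − (1) + (1) = 0
  L: 2·[f]_L − [q]_L + [E]_L = 2·(0) − (0) + (2) = 2
  T: 2·[f]_T − [q]_T + [E]_T = 2·(-1) − (-3) + (-2) = -1
Net dimensions [L² T⁻¹] ≠ [1] — not dimensionless.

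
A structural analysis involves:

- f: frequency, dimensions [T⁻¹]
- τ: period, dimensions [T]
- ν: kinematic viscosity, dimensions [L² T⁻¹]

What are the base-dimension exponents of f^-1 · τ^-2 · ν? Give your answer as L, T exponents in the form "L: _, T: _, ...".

Collect each base-dimension exponent across the product:
  L: −(0) − 2·(0) + (2) = 2
  T: −(-1) − 2·(1) + (-1) = -2
So the dimensions are [L² T⁻²].

L: 2, T: -2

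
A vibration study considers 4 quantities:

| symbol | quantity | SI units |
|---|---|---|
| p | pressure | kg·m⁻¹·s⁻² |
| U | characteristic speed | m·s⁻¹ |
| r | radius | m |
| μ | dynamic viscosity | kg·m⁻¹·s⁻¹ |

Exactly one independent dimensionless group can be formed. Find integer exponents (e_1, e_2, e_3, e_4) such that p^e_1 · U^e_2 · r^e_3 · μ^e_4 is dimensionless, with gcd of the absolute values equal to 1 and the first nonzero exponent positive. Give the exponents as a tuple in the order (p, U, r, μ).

M: e_1·(1) + e_2·(0) + e_3·(0) + e_4·(1) = 0
L: e_1·(-1) + e_2·(1) + e_3·(1) + e_4·(-1) = 0
T: e_1·(-2) + e_2·(-1) + e_3·(0) + e_4·(-1) = 0
Solving this homogeneous linear system for the smallest-integer solution (first nonzero entry positive) gives (1, -1, 1, -1).

(1, -1, 1, -1)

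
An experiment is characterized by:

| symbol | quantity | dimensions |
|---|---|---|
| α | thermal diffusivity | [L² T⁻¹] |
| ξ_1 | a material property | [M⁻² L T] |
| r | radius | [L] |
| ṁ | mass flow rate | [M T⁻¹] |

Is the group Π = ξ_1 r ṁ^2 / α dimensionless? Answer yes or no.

yes

Sum the exponent of each base dimension across the product:
  M: −[α]_M + [ξ_1]_M + [r]_M + 2·[ṁ]_M = −(0) + (-2) + (0) + 2·(1) = 0
  L: −[α]_L + [ξ_1]_L + [r]_L + 2·[ṁ]_L = −(2) + (1) + (1) + 2·(0) = 0
  T: −[α]_T + [ξ_1]_T + [r]_T + 2·[ṁ]_T = −(-1) + (1) + (0) + 2·(-1) = 0
All base exponents vanish — dimensionless.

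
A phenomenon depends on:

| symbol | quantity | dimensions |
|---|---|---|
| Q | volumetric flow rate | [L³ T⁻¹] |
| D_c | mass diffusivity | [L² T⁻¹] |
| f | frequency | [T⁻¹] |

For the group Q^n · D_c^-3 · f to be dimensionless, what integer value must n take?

2

Balance the L exponent: (3)·n from Q, plus −3·(2) + (0) = -6 from the rest, must sum to zero.
3n − 6 = 0, so n = 2.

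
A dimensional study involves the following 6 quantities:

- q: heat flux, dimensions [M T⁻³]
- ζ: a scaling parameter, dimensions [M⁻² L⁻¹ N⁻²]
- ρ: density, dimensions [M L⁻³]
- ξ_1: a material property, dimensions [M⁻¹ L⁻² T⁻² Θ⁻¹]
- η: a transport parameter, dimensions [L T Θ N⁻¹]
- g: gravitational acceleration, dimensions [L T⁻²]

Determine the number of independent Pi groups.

There are 6 variables and 5 base dimensions (M, L, T, Θ, N).
The dimension matrix has rank 5.
Independent dimensionless groups: 6 − 5 = 1.

1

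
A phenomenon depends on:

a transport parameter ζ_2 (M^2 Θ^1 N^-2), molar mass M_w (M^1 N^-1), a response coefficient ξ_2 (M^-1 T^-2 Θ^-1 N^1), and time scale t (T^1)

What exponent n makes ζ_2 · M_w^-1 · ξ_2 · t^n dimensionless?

Balance the T exponent: (1)·n from t, plus (0) − (0) + (-2) = -2 from the rest, must sum to zero.
n − 2 = 0, so n = 2.

2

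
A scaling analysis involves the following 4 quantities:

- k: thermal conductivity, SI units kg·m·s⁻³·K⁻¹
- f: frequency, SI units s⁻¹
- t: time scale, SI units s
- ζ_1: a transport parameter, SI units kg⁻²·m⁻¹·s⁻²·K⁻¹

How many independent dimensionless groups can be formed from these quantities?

1

There are 4 variables and 4 base dimensions (M, L, T, Θ).
The dimension matrix has rank 3 (less than 4: the dimension vectors are linearly dependent).
Independent dimensionless groups: 4 − 3 = 1.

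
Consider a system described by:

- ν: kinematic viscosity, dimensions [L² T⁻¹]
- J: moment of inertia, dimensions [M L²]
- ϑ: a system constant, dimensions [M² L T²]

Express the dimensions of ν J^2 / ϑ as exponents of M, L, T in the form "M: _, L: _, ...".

Collect each base-dimension exponent across the product:
  M: (0) + 2·(1) − (2) = 0
  L: (2) + 2·(2) − (1) = 5
  T: (-1) + 2·(0) − (2) = -3
So the dimensions are [L⁵ T⁻³].

M: 0, L: 5, T: -3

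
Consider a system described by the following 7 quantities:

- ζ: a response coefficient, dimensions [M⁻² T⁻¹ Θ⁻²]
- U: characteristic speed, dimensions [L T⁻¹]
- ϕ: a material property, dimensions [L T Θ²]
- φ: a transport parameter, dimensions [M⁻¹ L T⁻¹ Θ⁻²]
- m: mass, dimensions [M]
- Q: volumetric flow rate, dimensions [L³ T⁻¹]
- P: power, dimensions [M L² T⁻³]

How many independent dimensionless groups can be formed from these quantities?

There are 7 variables and 4 base dimensions (M, L, T, Θ).
The dimension matrix has rank 4.
Independent dimensionless groups: 7 − 4 = 3.

3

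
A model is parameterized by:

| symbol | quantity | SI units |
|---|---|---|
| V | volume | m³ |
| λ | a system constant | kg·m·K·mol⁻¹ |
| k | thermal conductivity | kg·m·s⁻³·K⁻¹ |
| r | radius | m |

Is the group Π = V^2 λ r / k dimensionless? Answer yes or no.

Sum the exponent of each base dimension across the product:
  M: 2·[V]_M + [λ]_M − [k]_M + [r]_M = 2·(0) + (1) − (1) + (0) = 0
  L: 2·[V]_L + [λ]_L − [k]_L + [r]_L = 2·(3) + (1) − (1) + (1) = 7
  T: 2·[V]_T + [λ]_T − [k]_T + [r]_T = 2·(0) + (0) − (-3) + (0) = 3
  Θ: 2·[V]_Θ + [λ]_Θ − [k]_Θ + [r]_Θ = 2·(0) + (1) − (-1) + (0) = 2
  N: 2·[V]_N + [λ]_N − [k]_N + [r]_N = 2·(0) + (-1) − (0) + (0) = -1
Net dimensions [L⁷ T³ Θ² N⁻¹] ≠ [1] — not dimensionless.

no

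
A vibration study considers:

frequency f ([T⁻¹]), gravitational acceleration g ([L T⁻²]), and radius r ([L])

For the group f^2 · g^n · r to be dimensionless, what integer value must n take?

Balance the L exponent: (1)·n from g, plus 2·(0) + (1) = 1 from the rest, must sum to zero.
n + 1 = 0, so n = -1.

-1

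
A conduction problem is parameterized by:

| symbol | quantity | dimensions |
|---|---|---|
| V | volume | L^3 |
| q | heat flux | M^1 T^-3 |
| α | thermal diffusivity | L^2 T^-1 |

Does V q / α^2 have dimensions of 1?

Sum the exponent of each base dimension across the product:
  M: [V]_M + [q]_M − 2·[α]_M = (0) + (1) − 2·(0) = 1
  L: [V]_L + [q]_L − 2·[α]_L = (3) + (0) − 2·(2) = -1
  T: [V]_T + [q]_T − 2·[α]_T = (0) + (-3) − 2·(-1) = -1
Net dimensions [M L⁻¹ T⁻¹] ≠ [1] — not dimensionless.

no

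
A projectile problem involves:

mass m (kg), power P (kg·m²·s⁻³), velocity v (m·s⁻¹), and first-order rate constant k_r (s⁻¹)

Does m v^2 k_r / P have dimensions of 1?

Sum the exponent of each base dimension across the product:
  M: [m]_M − [P]_M + 2·[v]_M + [k_r]_M = (1) − (1) + 2·(0) + (0) = 0
  L: [m]_L − [P]_L + 2·[v]_L + [k_r]_L = (0) − (2) + 2·(1) + (0) = 0
  T: [m]_T − [P]_T + 2·[v]_T + [k_r]_T = (0) − (-3) + 2·(-1) + (-1) = 0
All base exponents vanish — dimensionless.

yes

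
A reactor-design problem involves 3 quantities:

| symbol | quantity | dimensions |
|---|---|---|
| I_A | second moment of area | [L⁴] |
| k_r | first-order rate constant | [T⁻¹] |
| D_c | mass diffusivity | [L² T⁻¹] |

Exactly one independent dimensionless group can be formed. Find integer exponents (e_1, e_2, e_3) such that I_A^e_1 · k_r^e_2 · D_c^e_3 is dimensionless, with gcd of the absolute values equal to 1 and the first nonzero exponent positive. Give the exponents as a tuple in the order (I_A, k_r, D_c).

L: e_1·(4) + e_2·(0) + e_3·(2) = 0
T: e_1·(0) + e_2·(-1) + e_3·(-1) = 0
Solving this homogeneous linear system for the smallest-integer solution (first nonzero entry positive) gives (1, 2, -2).

(1, 2, -2)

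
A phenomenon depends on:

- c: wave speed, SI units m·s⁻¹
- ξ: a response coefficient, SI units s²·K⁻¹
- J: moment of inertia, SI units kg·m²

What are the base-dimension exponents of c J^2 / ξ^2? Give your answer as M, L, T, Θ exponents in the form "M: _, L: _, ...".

M: 2, L: 5, T: -5, Θ: 2

Collect each base-dimension exponent across the product:
  M: (0) − 2·(0) + 2·(1) = 2
  L: (1) − 2·(0) + 2·(2) = 5
  T: (-1) − 2·(2) + 2·(0) = -5
  Θ: (0) − 2·(-1) + 2·(0) = 2
So the dimensions are [M² L⁵ T⁻⁵ Θ²].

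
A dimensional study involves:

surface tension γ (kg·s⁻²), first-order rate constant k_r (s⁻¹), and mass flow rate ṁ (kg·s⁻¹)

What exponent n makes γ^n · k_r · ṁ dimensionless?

-1

Balance the M exponent: (1)·n from γ, plus (0) + (1) = 1 from the rest, must sum to zero.
n + 1 = 0, so n = -1.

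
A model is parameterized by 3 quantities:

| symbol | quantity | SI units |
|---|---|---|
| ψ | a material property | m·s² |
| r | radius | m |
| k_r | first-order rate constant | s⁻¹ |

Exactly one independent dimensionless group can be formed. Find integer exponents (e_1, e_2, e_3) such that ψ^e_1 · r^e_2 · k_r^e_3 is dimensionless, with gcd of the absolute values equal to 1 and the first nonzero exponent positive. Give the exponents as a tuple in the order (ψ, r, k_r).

(1, -1, 2)

L: e_1·(1) + e_2·(1) + e_3·(0) = 0
T: e_1·(2) + e_2·(0) + e_3·(-1) = 0
Solving this homogeneous linear system for the smallest-integer solution (first nonzero entry positive) gives (1, -1, 2).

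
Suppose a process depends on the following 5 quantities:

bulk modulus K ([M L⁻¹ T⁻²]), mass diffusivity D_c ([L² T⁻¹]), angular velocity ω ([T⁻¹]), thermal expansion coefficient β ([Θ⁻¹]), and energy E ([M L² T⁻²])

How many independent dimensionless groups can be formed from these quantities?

1

There are 5 variables and 4 base dimensions (M, L, T, Θ).
The dimension matrix has rank 4.
Independent dimensionless groups: 5 − 4 = 1.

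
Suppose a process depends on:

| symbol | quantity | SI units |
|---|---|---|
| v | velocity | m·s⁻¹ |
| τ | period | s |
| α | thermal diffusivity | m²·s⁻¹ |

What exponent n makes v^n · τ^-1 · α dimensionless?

Balance the L exponent: (1)·n from v, plus −(0) + (2) = 2 from the rest, must sum to zero.
n + 2 = 0, so n = -2.

-2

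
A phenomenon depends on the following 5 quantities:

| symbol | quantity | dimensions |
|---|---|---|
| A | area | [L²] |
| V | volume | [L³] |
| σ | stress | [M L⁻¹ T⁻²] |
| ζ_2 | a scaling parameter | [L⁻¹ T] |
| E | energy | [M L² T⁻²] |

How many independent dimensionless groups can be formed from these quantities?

2

There are 5 variables and 3 base dimensions (M, L, T).
The dimension matrix has rank 3.
Independent dimensionless groups: 5 − 3 = 2.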